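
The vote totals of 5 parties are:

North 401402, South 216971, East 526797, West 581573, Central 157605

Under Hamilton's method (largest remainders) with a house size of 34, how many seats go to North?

Standard divisor: 1884348 ÷ 34 = 55422.
Standard quotas: North 7.2426, South 3.9149, East 9.5052, West 10.4935, Central 2.8437.
Lower quotas: North 7, South 3, East 9, West 10, Central 2 (sum 31, leaving 3 seats).
Remainders in descending order: South 0.9149, Central 0.8437, East 0.5052, West 0.4935, North 0.2426.
The surplus seats go to South, Central, East.
North receives 7.

7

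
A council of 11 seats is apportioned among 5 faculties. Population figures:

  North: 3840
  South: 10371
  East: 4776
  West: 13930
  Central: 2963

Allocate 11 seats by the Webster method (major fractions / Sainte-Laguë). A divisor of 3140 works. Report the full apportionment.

With modified divisor 3140: modified quotas North 1.223, South 3.303, East 1.521, West 4.436, Central 0.944.
Rounding to the nearest integer: North 1, South 3, East 2, West 4, Central 1 (total 11).

North 1, South 3, East 2, West 4, Central 1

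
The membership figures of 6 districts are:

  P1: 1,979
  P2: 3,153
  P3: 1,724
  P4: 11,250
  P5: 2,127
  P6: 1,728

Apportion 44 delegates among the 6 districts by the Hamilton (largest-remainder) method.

P1: 4, P2: 6, P3: 3, P4: 23, P5: 4, P6: 4

Total 21961; standard divisor 21961/44 ≈ 499.114.
Standard quotas: P1 3.9650, P2 6.3172, P3 3.4541, P4 22.5400, P5 4.2616, P6 3.4621.
Lower quotas: P1 3, P2 6, P3 3, P4 22, P5 4, P6 3 (sum 41, leaving 3 seats).
Remainders in descending order: P1 0.9650, P4 0.5400, P6 0.4621, P3 0.4541, P2 0.3172, P5 0.2616.
Largest remainders: P1, P4, P6 receive the extra seats.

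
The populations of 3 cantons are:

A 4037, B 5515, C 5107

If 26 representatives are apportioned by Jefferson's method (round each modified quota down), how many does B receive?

10

Standard divisor 14659/26 ≈ 563.808; standard quotas: A 7.160, B 9.782, C 9.058.
Rounding down gives 7, 9, 9 = 25 seats, so the divisor must be adjusted.
With modified divisor 530: modified quotas A 7.617, B 10.406, C 9.636.
Rounding down: A 7, B 10, C 9 (total 26).
B receives 10.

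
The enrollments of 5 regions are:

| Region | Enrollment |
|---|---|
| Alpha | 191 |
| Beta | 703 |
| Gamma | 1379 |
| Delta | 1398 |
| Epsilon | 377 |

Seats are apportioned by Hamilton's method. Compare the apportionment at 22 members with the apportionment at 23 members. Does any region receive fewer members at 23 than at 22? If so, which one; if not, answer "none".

At 22 seats: Alpha 1, Beta 4, Gamma 7, Delta 8, Epsilon 2.
At 23 seats: Alpha 1, Beta 4, Gamma 8, Delta 8, Epsilon 2.
No region's allocation decreased.

none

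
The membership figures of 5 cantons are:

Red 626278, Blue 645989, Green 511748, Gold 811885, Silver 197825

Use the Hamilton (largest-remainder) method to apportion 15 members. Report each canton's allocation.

Red 3, Blue 4, Green 3, Gold 4, Silver 1

The standard divisor is 2793725/15 ≈ 186248.333.
Standard quotas: Red 3.3626, Blue 3.4684, Green 2.7477, Gold 4.3592, Silver 1.0622.
Lower quotas: Red 3, Blue 3, Green 2, Gold 4, Silver 1 (sum 13, leaving 2 seats).
Remainders in descending order: Green 0.7477, Blue 0.4684, Red 0.3626, Gold 0.3592, Silver 0.0622.
The surplus seats go to Green, Blue.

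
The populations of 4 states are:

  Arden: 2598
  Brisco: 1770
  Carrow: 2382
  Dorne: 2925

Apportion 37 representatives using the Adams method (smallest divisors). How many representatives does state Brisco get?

7

Standard divisor 9675/37 ≈ 261.486; standard quotas: Arden 9.936, Brisco 6.769, Carrow 9.109, Dorne 11.186.
Rounding up gives 10, 7, 10, 12 = 39 seats, so the divisor must be adjusted.
With modified divisor 280: modified quotas Arden 9.279, Brisco 6.321, Carrow 8.507, Dorne 10.446.
Rounding up: Arden 10, Brisco 7, Carrow 9, Dorne 11 (total 37).
Brisco receives 7.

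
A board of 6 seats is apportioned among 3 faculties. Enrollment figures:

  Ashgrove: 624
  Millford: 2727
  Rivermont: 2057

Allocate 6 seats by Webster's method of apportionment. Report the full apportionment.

Standard divisor 5408/6 ≈ 901.333; standard quotas: Ashgrove 0.692, Millford 3.026, Rivermont 2.282.
Rounding to the nearest integer gives Ashgrove 1, Millford 3, Rivermont 2 — total 6, matching the house size, so no adjustment is needed.

Ashgrove: 1, Millford: 3, Rivermont: 2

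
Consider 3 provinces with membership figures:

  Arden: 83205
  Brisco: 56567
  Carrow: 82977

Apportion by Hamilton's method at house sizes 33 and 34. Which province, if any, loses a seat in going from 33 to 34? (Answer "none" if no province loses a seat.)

Brisco

At 33 seats: Arden 12, Brisco 9, Carrow 12.
At 34 seats: Arden 13, Brisco 8, Carrow 13.
Brisco drops from 9 to 8.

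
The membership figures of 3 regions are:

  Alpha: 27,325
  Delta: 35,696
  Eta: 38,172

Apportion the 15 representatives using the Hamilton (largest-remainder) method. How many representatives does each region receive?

Alpha 4; Delta 5; Eta 6

Total 101193; standard divisor 101193/15 ≈ 6746.2.
Standard quotas: Alpha 4.0504, Delta 5.2913, Eta 5.6583.
Lower quotas: Alpha 4, Delta 5, Eta 5 (sum 14, leaving 1 seat).
Remainders in descending order: Eta 0.6583, Delta 0.2913, Alpha 0.0504.
Largest remainder: Eta receives the extra seat.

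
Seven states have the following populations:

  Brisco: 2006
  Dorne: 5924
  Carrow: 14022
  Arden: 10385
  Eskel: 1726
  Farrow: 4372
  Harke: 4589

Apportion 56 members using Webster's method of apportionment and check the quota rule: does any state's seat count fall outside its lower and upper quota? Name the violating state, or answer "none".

Standard quotas: Brisco 2.611, Dorne 7.711, Carrow 18.251, Arden 13.517, Eskel 2.247, Farrow 5.691, Harke 5.973.
Webster allocation: Brisco 3, Dorne 8, Carrow 18, Arden 13, Eskel 2, Farrow 6, Harke 6.
Every allocation lies between the lower and upper quota.

none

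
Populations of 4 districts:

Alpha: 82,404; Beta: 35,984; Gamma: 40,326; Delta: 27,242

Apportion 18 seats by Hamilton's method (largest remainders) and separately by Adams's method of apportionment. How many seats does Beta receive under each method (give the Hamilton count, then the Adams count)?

Hamilton: Alpha 8, Beta 3, Gamma 4, Delta 3.
Adams: Alpha 7, Beta 4, Gamma 4, Delta 3.
Beta gets 3 under Hamilton and 4 under Adams.

3 and 4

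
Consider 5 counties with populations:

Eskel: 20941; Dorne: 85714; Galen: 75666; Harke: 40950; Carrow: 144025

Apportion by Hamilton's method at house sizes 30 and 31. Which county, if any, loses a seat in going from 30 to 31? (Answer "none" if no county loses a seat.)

none

At 30 seats: Eskel 2, Dorne 7, Galen 6, Harke 3, Carrow 12.
At 31 seats: Eskel 2, Dorne 7, Galen 6, Harke 4, Carrow 12.
No county's allocation decreased.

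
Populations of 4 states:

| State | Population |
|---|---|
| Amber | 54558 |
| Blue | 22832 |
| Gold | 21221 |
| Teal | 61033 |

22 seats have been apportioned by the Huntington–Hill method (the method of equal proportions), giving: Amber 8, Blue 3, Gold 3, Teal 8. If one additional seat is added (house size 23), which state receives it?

Teal

Priority for the next seat is population ÷ (√(s·(s+1))).
Priorities: Amber 6429.722, Blue 6591.031, Gold 6125.975, Teal 7192.808.
Highest priority: Teal.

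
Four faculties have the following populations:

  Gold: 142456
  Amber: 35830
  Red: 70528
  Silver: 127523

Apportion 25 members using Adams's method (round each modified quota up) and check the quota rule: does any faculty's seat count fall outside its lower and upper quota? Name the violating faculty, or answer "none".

Standard quotas: Gold 9.463, Amber 2.380, Red 4.685, Silver 8.471.
Adams allocation: Gold 9, Amber 3, Red 5, Silver 8.
Every allocation lies between the lower and upper quota.

none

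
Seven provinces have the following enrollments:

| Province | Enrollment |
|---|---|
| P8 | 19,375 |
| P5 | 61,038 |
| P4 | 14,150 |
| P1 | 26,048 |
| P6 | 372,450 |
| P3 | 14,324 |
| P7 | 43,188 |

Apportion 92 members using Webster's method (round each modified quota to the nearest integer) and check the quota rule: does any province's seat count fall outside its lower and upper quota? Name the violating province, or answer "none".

Standard quotas: P8 3.238, P5 10.199, P4 2.364, P1 4.353, P6 62.236, P3 2.394, P7 7.217.
Webster allocation: P8 3, P5 10, P4 2, P1 4, P6 64, P3 2, P7 7.
P6 has quota 62.236 (lower 62, upper 63) but receives 64 — outside the quota interval.

P6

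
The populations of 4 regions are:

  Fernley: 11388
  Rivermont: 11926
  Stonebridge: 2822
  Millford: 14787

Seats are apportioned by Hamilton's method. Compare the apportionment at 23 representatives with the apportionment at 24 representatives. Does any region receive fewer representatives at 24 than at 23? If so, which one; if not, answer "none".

At 23 seats: Fernley 6, Rivermont 7, Stonebridge 2, Millford 8.
At 24 seats: Fernley 7, Rivermont 7, Stonebridge 1, Millford 9.
Stonebridge drops from 2 to 1.

Stonebridge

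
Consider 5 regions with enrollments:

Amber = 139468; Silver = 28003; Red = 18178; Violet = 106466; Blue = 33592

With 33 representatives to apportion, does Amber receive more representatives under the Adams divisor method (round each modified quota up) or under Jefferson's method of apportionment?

Jefferson

Adams: Amber 14, Silver 3, Red 2, Violet 10, Blue 4.
Jefferson: Amber 15, Silver 3, Red 1, Violet 11, Blue 3.
Amber gets 14 under Adams and 15 under Jefferson.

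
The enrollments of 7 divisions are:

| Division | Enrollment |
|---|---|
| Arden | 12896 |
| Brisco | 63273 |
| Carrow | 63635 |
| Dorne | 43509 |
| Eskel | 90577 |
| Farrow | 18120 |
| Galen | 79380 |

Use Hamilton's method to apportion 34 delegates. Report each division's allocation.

Arden 1; Brisco 6; Carrow 6; Dorne 4; Eskel 8; Farrow 2; Galen 7

The standard divisor is 371390/34 ≈ 10923.235.
Standard quotas: Arden 1.1806, Brisco 5.7925, Carrow 5.8257, Dorne 3.9832, Eskel 8.2921, Farrow 1.6588, Galen 7.2671.
Lower quotas: Arden 1, Brisco 5, Carrow 5, Dorne 3, Eskel 8, Farrow 1, Galen 7 (sum 30, leaving 4 seats).
Remainders in descending order: Dorne 0.9832, Carrow 0.8257, Brisco 0.7925, Farrow 0.6588, Eskel 0.2921, Galen 0.2671, Arden 0.1806.
The surplus seats go to Dorne, Carrow, Brisco, Farrow.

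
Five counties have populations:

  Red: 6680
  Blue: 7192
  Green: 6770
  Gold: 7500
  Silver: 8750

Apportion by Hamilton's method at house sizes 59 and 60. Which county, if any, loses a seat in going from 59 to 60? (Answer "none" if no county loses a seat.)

At 59 seats: Red 11, Blue 11, Green 11, Gold 12, Silver 14.
At 60 seats: Red 11, Blue 12, Green 11, Gold 12, Silver 14.
No county's allocation decreased.

none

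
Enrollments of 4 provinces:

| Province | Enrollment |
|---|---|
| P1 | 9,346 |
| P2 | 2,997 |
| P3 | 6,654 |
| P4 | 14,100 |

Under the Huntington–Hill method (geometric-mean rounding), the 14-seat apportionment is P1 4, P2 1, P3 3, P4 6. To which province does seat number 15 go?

Priority for the next seat is population ÷ (√(s·(s+1))).
Priorities: P1 2089.829, P2 2119.199, P3 1920.844, P4 2175.677.
Highest priority: P4.

P4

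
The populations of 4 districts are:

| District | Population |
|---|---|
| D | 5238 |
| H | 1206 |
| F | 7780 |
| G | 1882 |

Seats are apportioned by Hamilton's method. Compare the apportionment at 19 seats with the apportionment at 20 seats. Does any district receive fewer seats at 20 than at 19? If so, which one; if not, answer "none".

H

At 19 seats: D 6, H 2, F 9, G 2.
At 20 seats: D 7, H 1, F 10, G 2.
H drops from 2 to 1.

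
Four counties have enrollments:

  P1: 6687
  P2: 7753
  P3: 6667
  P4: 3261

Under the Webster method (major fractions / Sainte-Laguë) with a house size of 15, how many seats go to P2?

Standard divisor 24368/15 ≈ 1624.533; standard quotas: P1 4.116, P2 4.772, P3 4.104, P4 2.007.
Rounding to the nearest integer gives P1 4, P2 5, P3 4, P4 2 — total 15, matching the house size, so no adjustment is needed.
P2 receives 5.

5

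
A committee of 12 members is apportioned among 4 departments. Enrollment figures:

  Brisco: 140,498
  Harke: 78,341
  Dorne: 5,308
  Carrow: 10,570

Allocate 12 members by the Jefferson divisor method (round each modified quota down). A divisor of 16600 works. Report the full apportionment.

With modified divisor 16600: modified quotas Brisco 8.464, Harke 4.719, Dorne 0.320, Carrow 0.637.
Rounding down: Brisco 8, Harke 4, Dorne 0, Carrow 0 (total 12).

Brisco: 8; Harke: 4; Dorne: 0; Carrow: 0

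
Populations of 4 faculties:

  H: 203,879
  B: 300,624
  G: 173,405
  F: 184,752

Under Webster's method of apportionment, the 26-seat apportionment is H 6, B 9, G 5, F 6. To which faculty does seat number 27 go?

B

Priority for the next seat is population ÷ (current seats + 0.5).
Priorities: H 31366.000, B 31644.632, G 31528.182, F 28423.385.
Highest priority: B.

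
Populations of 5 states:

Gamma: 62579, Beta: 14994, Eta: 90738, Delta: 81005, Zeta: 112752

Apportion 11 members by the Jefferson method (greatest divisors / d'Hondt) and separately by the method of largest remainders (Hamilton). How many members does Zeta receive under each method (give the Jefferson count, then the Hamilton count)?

Jefferson: Gamma 2, Beta 0, Eta 3, Delta 2, Zeta 4.
Hamilton: Gamma 2, Beta 0, Eta 3, Delta 3, Zeta 3.
Zeta gets 4 under Jefferson and 3 under Hamilton.

4 and 3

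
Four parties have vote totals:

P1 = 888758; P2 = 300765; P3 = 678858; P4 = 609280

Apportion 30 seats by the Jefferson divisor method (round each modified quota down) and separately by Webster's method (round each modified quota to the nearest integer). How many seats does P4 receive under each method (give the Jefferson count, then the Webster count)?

Jefferson: P1 11, P2 3, P3 8, P4 8.
Webster: P1 11, P2 4, P3 8, P4 7.
P4 gets 8 under Jefferson and 7 under Webster.

8 and 7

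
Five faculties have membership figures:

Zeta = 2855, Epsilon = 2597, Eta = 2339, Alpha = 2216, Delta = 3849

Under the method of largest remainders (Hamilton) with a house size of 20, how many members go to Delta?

6

Total 13856; standard divisor 13856/20 ≈ 692.8.
Standard quotas: Zeta 4.121, Epsilon 3.749, Eta 3.376, Alpha 3.199, Delta 5.556.
Lower quotas: Zeta 4, Epsilon 3, Eta 3, Alpha 3, Delta 5 (sum 18, leaving 2 seats).
Remainders in descending order: Epsilon 0.749, Delta 0.556, Eta 0.376, Alpha 0.199, Zeta 0.121.
Largest remainders: Epsilon, Delta receive the extra seats.
Delta receives 6.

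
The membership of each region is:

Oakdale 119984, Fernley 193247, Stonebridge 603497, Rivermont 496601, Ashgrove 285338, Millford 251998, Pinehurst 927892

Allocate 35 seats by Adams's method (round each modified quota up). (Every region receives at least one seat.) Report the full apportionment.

Oakdale 2; Fernley 3; Stonebridge 7; Rivermont 6; Ashgrove 4; Millford 3; Pinehurst 10

Standard divisor 2878557/35 ≈ 82244.486; standard quotas: Oakdale 1.459, Fernley 2.350, Stonebridge 7.338, Rivermont 6.038, Ashgrove 3.469, Millford 3.064, Pinehurst 11.282.
Rounding up gives 2, 3, 8, 7, 4, 4, 12 = 40 seats, so the divisor must be adjusted.
With modified divisor 94000: modified quotas Oakdale 1.276, Fernley 2.056, Stonebridge 6.420, Rivermont 5.283, Ashgrove 3.036, Millford 2.681, Pinehurst 9.871.
Rounding up: Oakdale 2, Fernley 3, Stonebridge 7, Rivermont 6, Ashgrove 4, Millford 3, Pinehurst 10 (total 35).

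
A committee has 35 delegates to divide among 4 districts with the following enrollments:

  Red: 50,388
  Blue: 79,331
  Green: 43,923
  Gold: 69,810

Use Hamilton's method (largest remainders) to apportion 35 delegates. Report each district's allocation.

The standard divisor is 243452/35 ≈ 6955.771.
Standard quotas: Red 7.2441, Blue 11.4051, Green 6.3146, Gold 10.0363.
Lower quotas: Red 7, Blue 11, Green 6, Gold 10 (sum 34, leaving 1 seat).
Remainders in descending order: Blue 0.4051, Green 0.3146, Red 0.2441, Gold 0.0363.
Largest remainder: Blue receives the extra seat.

Red 7, Blue 12, Green 6, Gold 10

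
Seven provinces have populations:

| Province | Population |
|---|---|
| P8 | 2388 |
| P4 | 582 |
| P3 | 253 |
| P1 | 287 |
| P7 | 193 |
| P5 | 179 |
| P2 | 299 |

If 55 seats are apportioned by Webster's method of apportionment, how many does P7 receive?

Standard divisor 4181/55 ≈ 76.018; standard quotas: P8 31.414, P4 7.656, P3 3.328, P1 3.775, P7 2.539, P5 2.355, P2 3.933.
Rounding to the nearest integer gives P8 31, P4 8, P3 3, P1 4, P7 3, P5 2, P2 4 — total 55, matching the house size, so no adjustment is needed.
P7 receives 3.

3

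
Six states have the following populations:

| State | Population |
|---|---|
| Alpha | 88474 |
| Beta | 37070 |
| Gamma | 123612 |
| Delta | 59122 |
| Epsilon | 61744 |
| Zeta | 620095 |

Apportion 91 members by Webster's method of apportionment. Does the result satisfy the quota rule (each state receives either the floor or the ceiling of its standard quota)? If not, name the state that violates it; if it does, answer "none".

Standard quotas: Alpha 8.131, Beta 3.407, Gamma 11.361, Delta 5.434, Epsilon 5.675, Zeta 56.992.
Webster allocation: Alpha 8, Beta 3, Gamma 11, Delta 5, Epsilon 6, Zeta 58.
Zeta has quota 56.992 (lower 56, upper 57) but receives 58 — outside the quota interval.

Zeta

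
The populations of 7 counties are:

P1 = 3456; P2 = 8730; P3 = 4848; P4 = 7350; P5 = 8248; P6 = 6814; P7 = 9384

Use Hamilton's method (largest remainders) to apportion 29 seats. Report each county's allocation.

P1: 2, P2: 5, P3: 3, P4: 4, P5: 5, P6: 4, P7: 6

Standard divisor: 48830 ÷ 29 ≈ 1683.793.
Standard quotas: P1 2.0525, P2 5.1847, P3 2.8792, P4 4.3651, P5 4.8985, P6 4.0468, P7 5.5731.
Lower quotas: P1 2, P2 5, P3 2, P4 4, P5 4, P6 4, P7 5 (sum 26, leaving 3 seats).
Remainders in descending order: P5 0.8985, P3 0.8792, P7 0.5731, P4 0.3651, P2 0.1847, P1 0.0525, P6 0.0468.
The surplus seats go to P5, P3, P7.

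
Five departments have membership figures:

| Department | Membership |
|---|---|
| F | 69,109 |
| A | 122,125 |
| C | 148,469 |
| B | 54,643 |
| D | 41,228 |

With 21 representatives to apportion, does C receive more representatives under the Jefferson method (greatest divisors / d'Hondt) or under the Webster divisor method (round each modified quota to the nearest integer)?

Jefferson

Jefferson: F 3, A 6, C 8, B 2, D 2.
Webster: F 3, A 6, C 7, B 3, D 2.
C gets 8 under Jefferson and 7 under Webster.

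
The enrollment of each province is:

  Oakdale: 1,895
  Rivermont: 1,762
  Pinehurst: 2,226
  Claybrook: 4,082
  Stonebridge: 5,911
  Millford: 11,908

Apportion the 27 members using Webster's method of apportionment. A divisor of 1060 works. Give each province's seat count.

Oakdale: 2, Rivermont: 2, Pinehurst: 2, Claybrook: 4, Stonebridge: 6, Millford: 11

With modified divisor 1060: modified quotas Oakdale 1.788, Rivermont 1.662, Pinehurst 2.100, Claybrook 3.851, Stonebridge 5.576, Millford 11.234.
Rounding to the nearest integer: Oakdale 2, Rivermont 2, Pinehurst 2, Claybrook 4, Stonebridge 6, Millford 11 (total 27).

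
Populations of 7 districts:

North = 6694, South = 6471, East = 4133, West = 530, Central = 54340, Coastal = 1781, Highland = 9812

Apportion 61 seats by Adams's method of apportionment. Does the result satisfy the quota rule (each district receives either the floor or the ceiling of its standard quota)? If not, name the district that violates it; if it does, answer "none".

Standard quotas: North 4.875, South 4.713, East 3.010, West 0.386, Central 39.574, Coastal 1.297, Highland 7.146.
Adams allocation: North 5, South 5, East 3, West 1, Central 38, Coastal 2, Highland 7.
Central has quota 39.574 (lower 39, upper 40) but receives 38 — outside the quota interval.

Central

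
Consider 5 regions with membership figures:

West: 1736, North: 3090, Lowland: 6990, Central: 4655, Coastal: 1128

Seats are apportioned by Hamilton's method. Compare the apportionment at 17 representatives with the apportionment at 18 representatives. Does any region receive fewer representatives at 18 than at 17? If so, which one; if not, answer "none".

none

At 17 seats: West 2, North 3, Lowland 7, Central 4, Coastal 1.
At 18 seats: West 2, North 3, Lowland 7, Central 5, Coastal 1.
No region's allocation decreased.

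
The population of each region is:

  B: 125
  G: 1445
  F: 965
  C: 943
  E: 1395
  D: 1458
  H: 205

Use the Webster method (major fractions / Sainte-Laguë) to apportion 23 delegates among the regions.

Standard divisor 6536/23 ≈ 284.174; standard quotas: B 0.440, G 5.085, F 3.396, C 3.318, E 4.909, D 5.131, H 0.721.
Rounding to the nearest integer gives 0, 5, 3, 3, 5, 5, 1 = 22 seats, so the divisor must be adjusted.
With modified divisor 273: modified quotas B 0.458, G 5.293, F 3.535, C 3.454, E 5.110, D 5.341, H 0.751.
Rounding to the nearest integer: B 0, G 5, F 4, C 3, E 5, D 5, H 1 (total 23).

B=0, G=5, F=4, C=3, E=5, D=5, H=1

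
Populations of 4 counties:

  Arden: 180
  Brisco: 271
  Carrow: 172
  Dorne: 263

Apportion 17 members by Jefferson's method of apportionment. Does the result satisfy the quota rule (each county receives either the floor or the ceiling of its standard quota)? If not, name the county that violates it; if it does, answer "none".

Standard quotas: Arden 3.454, Brisco 5.200, Carrow 3.300, Dorne 5.046.
Jefferson allocation: Arden 3, Brisco 6, Carrow 3, Dorne 5.
Every allocation lies between the lower and upper quota.

none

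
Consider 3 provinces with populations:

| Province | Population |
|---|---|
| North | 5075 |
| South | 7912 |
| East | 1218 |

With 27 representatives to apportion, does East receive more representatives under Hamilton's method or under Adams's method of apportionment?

Adams

Hamilton: North 10, South 15, East 2.
Adams: North 9, South 15, East 3.
East gets 2 under Hamilton and 3 under Adams.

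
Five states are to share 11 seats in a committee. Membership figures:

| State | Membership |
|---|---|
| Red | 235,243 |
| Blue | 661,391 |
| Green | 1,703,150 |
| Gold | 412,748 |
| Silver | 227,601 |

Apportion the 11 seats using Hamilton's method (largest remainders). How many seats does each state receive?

Standard divisor: 3240133 ÷ 11 ≈ 294557.545.
Standard quotas: Red 0.7986, Blue 2.2454, Green 5.7821, Gold 1.4012, Silver 0.7727.
Lower quotas: Red 0, Blue 2, Green 5, Gold 1, Silver 0 (sum 8, leaving 3 seats).
Remainders in descending order: Red 0.7986, Green 0.7821, Silver 0.7727, Gold 0.4012, Blue 0.2454.
The surplus seats go to Red, Green, Silver.

Red 1, Blue 2, Green 6, Gold 1, Silver 1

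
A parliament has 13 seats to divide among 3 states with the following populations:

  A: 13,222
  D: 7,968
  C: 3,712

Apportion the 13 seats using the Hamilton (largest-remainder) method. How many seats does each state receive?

Total 24902; standard divisor 24902/13 ≈ 1915.538.
Standard quotas: A 6.9025, D 4.1597, C 1.9378.
Lower quotas: A 6, D 4, C 1 (sum 11, leaving 2 seats).
Remainders in descending order: C 0.9378, A 0.9025, D 0.1597.
The surplus seats go to C, A.

A 7, D 4, C 2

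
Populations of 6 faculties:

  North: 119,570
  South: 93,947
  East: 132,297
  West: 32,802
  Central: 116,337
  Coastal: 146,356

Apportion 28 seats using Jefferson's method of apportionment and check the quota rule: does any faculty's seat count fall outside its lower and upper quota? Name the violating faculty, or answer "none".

Standard quotas: North 5.221, South 4.102, East 5.776, West 1.432, Central 5.079, Coastal 6.390.
Jefferson allocation: North 5, South 4, East 6, West 1, Central 5, Coastal 7.
Every allocation lies between the lower and upper quota.

none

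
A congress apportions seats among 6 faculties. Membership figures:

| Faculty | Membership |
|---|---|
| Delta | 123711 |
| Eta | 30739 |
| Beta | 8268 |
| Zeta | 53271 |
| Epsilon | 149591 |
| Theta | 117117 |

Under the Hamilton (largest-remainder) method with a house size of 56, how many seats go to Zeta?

The standard divisor is 482697/56 ≈ 8619.589.
Standard quotas: Delta 14.3523, Eta 3.5662, Beta 0.9592, Zeta 6.1802, Epsilon 17.3548, Theta 13.5873.
Lower quotas: Delta 14, Eta 3, Beta 0, Zeta 6, Epsilon 17, Theta 13 (sum 53, leaving 3 seats).
Remainders in descending order: Beta 0.9592, Theta 0.5873, Eta 0.5662, Epsilon 0.3548, Delta 0.3523, Zeta 0.1802.
The surplus seats go to Beta, Theta, Eta.
Zeta receives 6.

6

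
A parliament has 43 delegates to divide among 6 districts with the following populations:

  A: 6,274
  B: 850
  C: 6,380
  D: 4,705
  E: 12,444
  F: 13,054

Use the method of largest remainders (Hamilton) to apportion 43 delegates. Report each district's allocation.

A=6, B=1, C=6, D=5, E=12, F=13

Total 43707; standard divisor 43707/43 ≈ 1016.442.
Standard quotas: A 6.1725, B 0.8363, C 6.2768, D 4.6289, E 12.2427, F 12.8428.
Lower quotas: A 6, B 0, C 6, D 4, E 12, F 12 (sum 40, leaving 3 seats).
Remainders in descending order: F 0.8428, B 0.8363, D 0.6289, C 0.2768, E 0.2427, A 0.1725.
The surplus seats go to F, B, D.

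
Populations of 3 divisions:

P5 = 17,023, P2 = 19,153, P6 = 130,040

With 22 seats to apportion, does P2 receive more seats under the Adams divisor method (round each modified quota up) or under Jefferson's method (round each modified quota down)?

Adams: P5 3, P2 3, P6 16.
Jefferson: P5 2, P2 2, P6 18.
P2 gets 3 under Adams and 2 under Jefferson.

Adams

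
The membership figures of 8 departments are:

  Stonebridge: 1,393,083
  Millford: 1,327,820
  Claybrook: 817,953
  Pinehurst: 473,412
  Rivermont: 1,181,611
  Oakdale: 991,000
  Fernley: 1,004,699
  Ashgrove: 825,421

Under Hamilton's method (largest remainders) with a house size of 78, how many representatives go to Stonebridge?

The standard divisor is 8014999/78 ≈ 102756.397.
Standard quotas: Stonebridge 13.5571, Millford 12.9220, Claybrook 7.9601, Pinehurst 4.6071, Rivermont 11.4991, Oakdale 9.6442, Fernley 9.7775, Ashgrove 8.0328.
Lower quotas: Stonebridge 13, Millford 12, Claybrook 7, Pinehurst 4, Rivermont 11, Oakdale 9, Fernley 9, Ashgrove 8 (sum 73, leaving 5 seats).
Remainders in descending order: Claybrook 0.9601, Millford 0.9220, Fernley 0.7775, Oakdale 0.6442, Pinehurst 0.6071, Stonebridge 0.5571, Rivermont 0.4991, Ashgrove 0.0328.
The surplus seats go to Claybrook, Millford, Fernley, Oakdale, Pinehurst.
Stonebridge receives 13.

13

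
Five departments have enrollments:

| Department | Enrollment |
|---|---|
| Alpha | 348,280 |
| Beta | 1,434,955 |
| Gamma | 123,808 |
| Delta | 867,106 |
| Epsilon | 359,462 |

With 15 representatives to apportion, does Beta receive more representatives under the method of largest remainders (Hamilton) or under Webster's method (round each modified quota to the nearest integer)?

Hamilton

Hamilton: Alpha 2, Beta 7, Gamma 0, Delta 4, Epsilon 2.
Webster: Alpha 2, Beta 6, Gamma 1, Delta 4, Epsilon 2.
Beta gets 7 under Hamilton and 6 under Webster.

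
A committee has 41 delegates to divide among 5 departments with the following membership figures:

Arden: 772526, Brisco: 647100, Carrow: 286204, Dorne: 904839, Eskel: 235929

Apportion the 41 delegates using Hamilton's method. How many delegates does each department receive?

Arden 11, Brisco 9, Carrow 4, Dorne 13, Eskel 4

Total 2846598; standard divisor 2846598/41 ≈ 69429.22.
Standard quotas: Arden 11.1268, Brisco 9.3203, Carrow 4.1222, Dorne 13.0325, Eskel 3.3981.
Lower quotas: Arden 11, Brisco 9, Carrow 4, Dorne 13, Eskel 3 (sum 40, leaving 1 seat).
Remainders in descending order: Eskel 0.3981, Brisco 0.3203, Arden 0.1268, Carrow 0.1222, Dorne 0.0325.
Largest remainder: Eskel receives the extra seat.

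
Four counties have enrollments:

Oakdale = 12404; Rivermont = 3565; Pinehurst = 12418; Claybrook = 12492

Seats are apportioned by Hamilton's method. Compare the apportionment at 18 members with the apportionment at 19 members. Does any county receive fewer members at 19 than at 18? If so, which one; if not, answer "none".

Rivermont

At 18 seats: Oakdale 5, Rivermont 2, Pinehurst 5, Claybrook 6.
At 19 seats: Oakdale 6, Rivermont 1, Pinehurst 6, Claybrook 6.
Rivermont drops from 2 to 1.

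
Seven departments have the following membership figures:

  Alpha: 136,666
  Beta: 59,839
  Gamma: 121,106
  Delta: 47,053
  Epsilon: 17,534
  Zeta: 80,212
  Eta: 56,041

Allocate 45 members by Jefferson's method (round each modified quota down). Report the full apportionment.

Standard divisor 518451/45 ≈ 11521.133; standard quotas: Alpha 11.862, Beta 5.194, Gamma 10.512, Delta 4.084, Epsilon 1.522, Zeta 6.962, Eta 4.864.
Rounding down gives 11, 5, 10, 4, 1, 6, 4 = 41 seats, so the divisor must be adjusted.
With modified divisor 10800: modified quotas Alpha 12.654, Beta 5.541, Gamma 11.214, Delta 4.357, Epsilon 1.624, Zeta 7.427, Eta 5.189.
Rounding down: Alpha 12, Beta 5, Gamma 11, Delta 4, Epsilon 1, Zeta 7, Eta 5 (total 45).

Alpha 12; Beta 5; Gamma 11; Delta 4; Epsilon 1; Zeta 7; Eta 5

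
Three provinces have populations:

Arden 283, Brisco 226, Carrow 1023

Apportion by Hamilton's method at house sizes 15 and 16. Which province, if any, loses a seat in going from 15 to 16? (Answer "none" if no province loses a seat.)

none

At 15 seats: Arden 3, Brisco 2, Carrow 10.
At 16 seats: Arden 3, Brisco 2, Carrow 11.
No province's allocation decreased.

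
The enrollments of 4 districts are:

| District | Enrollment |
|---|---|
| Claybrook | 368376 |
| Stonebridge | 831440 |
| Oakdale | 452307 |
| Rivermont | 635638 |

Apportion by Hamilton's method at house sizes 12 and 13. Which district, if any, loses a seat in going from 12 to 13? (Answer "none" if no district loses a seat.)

At 12 seats: Claybrook 2, Stonebridge 4, Oakdale 3, Rivermont 3.
At 13 seats: Claybrook 2, Stonebridge 5, Oakdale 2, Rivermont 4.
Oakdale drops from 3 to 2.

Oakdale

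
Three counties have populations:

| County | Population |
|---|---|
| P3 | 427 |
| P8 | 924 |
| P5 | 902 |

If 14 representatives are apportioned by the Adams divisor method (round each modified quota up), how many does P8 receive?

Standard divisor 2253/14 ≈ 160.929; standard quotas: P3 2.653, P8 5.742, P5 5.605.
Rounding up gives 3, 6, 6 = 15 seats, so the divisor must be adjusted.
With modified divisor 183: modified quotas P3 2.333, P8 5.049, P5 4.929.
Rounding up: P3 3, P8 6, P5 5 (total 14).
P8 receives 6.

6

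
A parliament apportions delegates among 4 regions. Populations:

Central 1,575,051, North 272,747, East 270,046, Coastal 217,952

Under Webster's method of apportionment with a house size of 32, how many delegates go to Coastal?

3

Standard divisor 2335796/32 ≈ 72993.625; standard quotas: Central 21.578, North 3.737, East 3.700, Coastal 2.986.
Rounding to the nearest integer gives 22, 4, 4, 3 = 33 seats, so the divisor must be adjusted.
With modified divisor 75000: modified quotas Central 21.001, North 3.637, East 3.601, Coastal 2.906.
Rounding to the nearest integer: Central 21, North 4, East 4, Coastal 3 (total 32).
Coastal receives 3.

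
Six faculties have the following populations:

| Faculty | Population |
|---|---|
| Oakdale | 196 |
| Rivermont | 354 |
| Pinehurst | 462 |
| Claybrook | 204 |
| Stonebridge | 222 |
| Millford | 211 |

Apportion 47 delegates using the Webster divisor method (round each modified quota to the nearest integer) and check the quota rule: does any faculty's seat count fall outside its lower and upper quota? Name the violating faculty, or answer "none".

none

Standard quotas: Oakdale 5.586, Rivermont 10.090, Pinehurst 13.168, Claybrook 5.814, Stonebridge 6.327, Millford 6.014.
Webster allocation: Oakdale 6, Rivermont 10, Pinehurst 13, Claybrook 6, Stonebridge 6, Millford 6.
Every allocation lies between the lower and upper quota.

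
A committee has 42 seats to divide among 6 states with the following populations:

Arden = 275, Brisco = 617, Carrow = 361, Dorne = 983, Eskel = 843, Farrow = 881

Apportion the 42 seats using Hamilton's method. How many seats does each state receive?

Arden: 3, Brisco: 7, Carrow: 4, Dorne: 10, Eskel: 9, Farrow: 9

The standard divisor is 3960/42 ≈ 94.286.
Standard quotas: Arden 2.917, Brisco 6.544, Carrow 3.829, Dorne 10.426, Eskel 8.941, Farrow 9.344.
Lower quotas: Arden 2, Brisco 6, Carrow 3, Dorne 10, Eskel 8, Farrow 9 (sum 38, leaving 4 seats).
Remainders in descending order: Eskel 0.941, Arden 0.917, Carrow 0.829, Brisco 0.544, Dorne 0.426, Farrow 0.344.
Largest remainders: Eskel, Arden, Carrow, Brisco receive the extra seats.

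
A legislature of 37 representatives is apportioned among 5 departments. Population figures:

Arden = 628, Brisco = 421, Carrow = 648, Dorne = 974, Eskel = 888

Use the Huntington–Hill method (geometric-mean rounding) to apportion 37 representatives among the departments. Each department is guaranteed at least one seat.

With divisor 96: modified quotas Arden 6.542, Brisco 4.385, Carrow 6.750, Dorne 10.146, Eskel 9.250.
Geometric-mean thresholds: Arden √(6·7)=6.481, Brisco √(4·5)=4.472, Carrow √(6·7)=6.481, Dorne √(10·11)=10.488, Eskel √(9·10)=9.487.
Each quota rounded against its threshold gives Arden 7, Brisco 4, Carrow 7, Dorne 10, Eskel 9 (total 37).

Arden: 7; Brisco: 4; Carrow: 7; Dorne: 10; Eskel: 9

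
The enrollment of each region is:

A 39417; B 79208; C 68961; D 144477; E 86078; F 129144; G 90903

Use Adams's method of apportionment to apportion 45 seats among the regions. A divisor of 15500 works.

With modified divisor 15500: modified quotas A 2.543, B 5.110, C 4.449, D 9.321, E 5.553, F 8.332, G 5.865.
Rounding up: A 3, B 6, C 5, D 10, E 6, F 9, G 6 (total 45).

A: 3, B: 6, C: 5, D: 10, E: 6, F: 9, G: 6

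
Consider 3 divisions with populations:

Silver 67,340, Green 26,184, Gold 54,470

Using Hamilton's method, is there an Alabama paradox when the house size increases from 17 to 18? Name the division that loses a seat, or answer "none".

none

At 17 seats: Silver 8, Green 3, Gold 6.
At 18 seats: Silver 8, Green 3, Gold 7.
No division's allocation decreased.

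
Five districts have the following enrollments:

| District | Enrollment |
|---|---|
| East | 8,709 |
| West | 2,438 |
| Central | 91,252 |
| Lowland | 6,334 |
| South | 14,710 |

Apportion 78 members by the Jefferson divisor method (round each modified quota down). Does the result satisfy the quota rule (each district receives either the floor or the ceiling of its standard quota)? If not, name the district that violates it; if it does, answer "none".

Standard quotas: East 5.503, West 1.541, Central 57.659, Lowland 4.002, South 9.295.
Jefferson allocation: East 5, West 1, Central 59, Lowland 4, South 9.
Central has quota 57.659 (lower 57, upper 58) but receives 59 — outside the quota interval.

Central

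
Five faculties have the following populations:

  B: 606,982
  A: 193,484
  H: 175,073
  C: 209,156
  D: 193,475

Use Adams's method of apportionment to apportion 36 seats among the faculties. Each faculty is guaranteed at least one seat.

B=15; A=5; H=5; C=6; D=5

Standard divisor 1378170/36 ≈ 38282.5; standard quotas: B 15.855, A 5.054, H 4.573, C 5.463, D 5.054.
Rounding up gives 16, 6, 5, 6, 6 = 39 seats, so the divisor must be adjusted.
With modified divisor 41100: modified quotas B 14.768, A 4.708, H 4.260, C 5.089, D 4.707.
Rounding up: B 15, A 5, H 5, C 6, D 5 (total 36).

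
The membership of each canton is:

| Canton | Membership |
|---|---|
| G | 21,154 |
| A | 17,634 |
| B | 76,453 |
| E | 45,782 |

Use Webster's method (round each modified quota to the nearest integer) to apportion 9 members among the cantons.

G=1, A=1, B=4, E=3

Standard divisor 161023/9 ≈ 17891.444; standard quotas: G 1.182, A 0.986, B 4.273, E 2.559.
Rounding to the nearest integer gives G 1, A 1, B 4, E 3 — total 9, matching the house size, so no adjustment is needed.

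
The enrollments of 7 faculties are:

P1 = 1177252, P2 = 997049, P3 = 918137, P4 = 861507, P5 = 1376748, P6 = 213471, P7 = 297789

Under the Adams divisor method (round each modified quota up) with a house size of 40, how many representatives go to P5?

Standard divisor 5841953/40 ≈ 146048.825; standard quotas: P1 8.061, P2 6.827, P3 6.287, P4 5.899, P5 9.427, P6 1.462, P7 2.039.
Rounding up gives 9, 7, 7, 6, 10, 2, 3 = 44 seats, so the divisor must be adjusted.
With modified divisor 159600: modified quotas P1 7.376, P2 6.247, P3 5.753, P4 5.398, P5 8.626, P6 1.338, P7 1.866.
Rounding up: P1 8, P2 7, P3 6, P4 6, P5 9, P6 2, P7 2 (total 40).
P5 receives 9.

9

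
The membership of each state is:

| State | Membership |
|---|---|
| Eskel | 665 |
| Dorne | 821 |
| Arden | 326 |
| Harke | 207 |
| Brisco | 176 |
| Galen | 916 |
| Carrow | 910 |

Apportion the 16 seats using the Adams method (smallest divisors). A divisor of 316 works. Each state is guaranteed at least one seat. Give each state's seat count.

Eskel 3; Dorne 3; Arden 2; Harke 1; Brisco 1; Galen 3; Carrow 3

With modified divisor 316: modified quotas Eskel 2.104, Dorne 2.598, Arden 1.032, Harke 0.655, Brisco 0.557, Galen 2.899, Carrow 2.880.
Rounding up: Eskel 3, Dorne 3, Arden 2, Harke 1, Brisco 1, Galen 3, Carrow 3 (total 16).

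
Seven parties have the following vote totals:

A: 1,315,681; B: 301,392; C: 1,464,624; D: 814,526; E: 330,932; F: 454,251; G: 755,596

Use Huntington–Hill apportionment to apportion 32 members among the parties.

With divisor 174211: modified quotas A 7.552, B 1.730, C 8.407, D 4.676, E 1.900, F 2.607, G 4.337.
Geometric-mean thresholds: A √(7·8)=7.483, B √(1·2)=1.414, C √(8·9)=8.485, D √(4·5)=4.472, E √(1·2)=1.414, F √(2·3)=2.449, G √(4·5)=4.472.
Each quota rounded against its threshold gives A 8, B 2, C 8, D 5, E 2, F 3, G 4 (total 32).

A 8; B 2; C 8; D 5; E 2; F 3; G 4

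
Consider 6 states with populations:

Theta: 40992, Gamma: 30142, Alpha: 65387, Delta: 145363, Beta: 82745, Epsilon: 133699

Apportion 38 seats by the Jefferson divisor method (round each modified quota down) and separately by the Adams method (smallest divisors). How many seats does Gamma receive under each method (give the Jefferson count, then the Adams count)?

Jefferson: Theta 3, Gamma 2, Alpha 5, Delta 11, Beta 6, Epsilon 11.
Adams: Theta 3, Gamma 3, Alpha 5, Delta 11, Beta 6, Epsilon 10.
Gamma gets 2 under Jefferson and 3 under Adams.

2 and 3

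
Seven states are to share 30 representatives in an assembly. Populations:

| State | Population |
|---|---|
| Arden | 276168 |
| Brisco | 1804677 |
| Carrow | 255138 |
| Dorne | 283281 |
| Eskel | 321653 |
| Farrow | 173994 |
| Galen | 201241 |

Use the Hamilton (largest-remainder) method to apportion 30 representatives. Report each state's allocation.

Arden: 2, Brisco: 16, Carrow: 2, Dorne: 3, Eskel: 3, Farrow: 2, Galen: 2

The standard divisor is 3316152/30 ≈ 110538.4.
Standard quotas: Arden 2.4984, Brisco 16.3262, Carrow 2.3081, Dorne 2.5627, Eskel 2.9099, Farrow 1.5741, Galen 1.8206.
Lower quotas: Arden 2, Brisco 16, Carrow 2, Dorne 2, Eskel 2, Farrow 1, Galen 1 (sum 26, leaving 4 seats).
Remainders in descending order: Eskel 0.9099, Galen 0.8206, Farrow 0.5741, Dorne 0.5627, Arden 0.4984, Brisco 0.3262, Carrow 0.3081.
Largest remainders: Eskel, Galen, Farrow, Dorne receive the extra seats.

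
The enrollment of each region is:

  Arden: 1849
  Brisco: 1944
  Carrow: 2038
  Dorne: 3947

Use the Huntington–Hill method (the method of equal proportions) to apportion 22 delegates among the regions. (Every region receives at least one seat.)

With divisor 445: modified quotas Arden 4.155, Brisco 4.369, Carrow 4.580, Dorne 8.870.
Geometric-mean thresholds: Arden √(4·5)=4.472, Brisco √(4·5)=4.472, Carrow √(4·5)=4.472, Dorne √(8·9)=8.485.
Each quota rounded against its threshold gives Arden 4, Brisco 4, Carrow 5, Dorne 9 (total 22).

Arden 4; Brisco 4; Carrow 5; Dorne 9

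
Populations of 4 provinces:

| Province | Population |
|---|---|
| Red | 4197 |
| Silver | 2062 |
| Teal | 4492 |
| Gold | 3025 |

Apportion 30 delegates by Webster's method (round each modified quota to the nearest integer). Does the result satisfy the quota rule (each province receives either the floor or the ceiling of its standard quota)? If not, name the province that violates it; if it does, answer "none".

Standard quotas: Red 9.140, Silver 4.490, Teal 9.782, Gold 6.588.
Webster allocation: Red 9, Silver 4, Teal 10, Gold 7.
Every allocation lies between the lower and upper quota.

none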